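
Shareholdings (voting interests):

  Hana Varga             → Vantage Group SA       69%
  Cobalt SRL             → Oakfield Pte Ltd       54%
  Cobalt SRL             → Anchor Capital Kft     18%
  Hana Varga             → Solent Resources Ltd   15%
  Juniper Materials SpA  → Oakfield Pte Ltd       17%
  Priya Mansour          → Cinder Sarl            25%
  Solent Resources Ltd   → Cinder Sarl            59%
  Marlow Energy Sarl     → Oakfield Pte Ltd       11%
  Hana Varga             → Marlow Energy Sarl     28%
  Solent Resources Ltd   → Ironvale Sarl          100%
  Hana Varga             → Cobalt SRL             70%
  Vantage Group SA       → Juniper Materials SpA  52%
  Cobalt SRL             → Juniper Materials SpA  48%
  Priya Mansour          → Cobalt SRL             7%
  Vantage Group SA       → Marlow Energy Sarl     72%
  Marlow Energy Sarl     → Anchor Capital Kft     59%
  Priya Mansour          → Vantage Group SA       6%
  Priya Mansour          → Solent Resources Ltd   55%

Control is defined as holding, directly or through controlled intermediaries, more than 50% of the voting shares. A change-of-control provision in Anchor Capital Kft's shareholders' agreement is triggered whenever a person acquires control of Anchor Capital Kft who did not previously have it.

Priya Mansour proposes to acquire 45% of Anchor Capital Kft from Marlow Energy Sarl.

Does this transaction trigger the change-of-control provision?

The purchase adds only to Priya's holdings (Marlow's stake shrinks), so Priya is the only person who could newly come to control Anchor.
Priya holds 55% of Solent, so Priya controls Solent.
Solent holds 100% of Ironvale, so Priya controls Ironvale.
Priya and Solent together hold 25% + 59% = 84% of Cinder, so Priya controls Cinder.
Neither Priya nor any entity Priya controls holds any voting interest in Anchor.
So before the transaction, Priya does not control Anchor.
After the purchase, Priya holds 45% of Anchor directly, and Marlow's stake falls to 14%.
After the transaction, Priya's side holds 45% of Anchor, not > 50%, so Priya still does not control Anchor.
No new person acquires control, so the clause is not triggered.

No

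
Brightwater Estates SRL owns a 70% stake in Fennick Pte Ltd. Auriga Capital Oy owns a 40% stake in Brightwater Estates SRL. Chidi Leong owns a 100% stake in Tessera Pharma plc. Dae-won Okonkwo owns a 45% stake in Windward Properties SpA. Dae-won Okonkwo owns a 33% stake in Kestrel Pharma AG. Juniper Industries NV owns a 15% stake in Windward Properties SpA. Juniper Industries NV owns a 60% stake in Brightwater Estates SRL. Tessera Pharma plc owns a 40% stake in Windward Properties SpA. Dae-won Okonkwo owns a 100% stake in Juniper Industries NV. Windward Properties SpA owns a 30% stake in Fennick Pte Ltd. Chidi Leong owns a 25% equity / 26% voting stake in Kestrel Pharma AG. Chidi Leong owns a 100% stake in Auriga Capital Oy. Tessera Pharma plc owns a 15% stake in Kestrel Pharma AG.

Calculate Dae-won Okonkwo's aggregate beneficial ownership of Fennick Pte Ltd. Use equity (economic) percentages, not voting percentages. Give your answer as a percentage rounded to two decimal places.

60.00%

Dae-won reaches Fennick along 3 paths.
Via Windward: 45% × 30% = 13.5%.
Via Juniper → Windward: 100% × 15% × 30% = 4.5%.
Via Juniper → Brightwater: 100% × 60% × 70% = 42%.
Total: 13.5% + 4.5% + 42% = 60%.
Rounded: 60.00%.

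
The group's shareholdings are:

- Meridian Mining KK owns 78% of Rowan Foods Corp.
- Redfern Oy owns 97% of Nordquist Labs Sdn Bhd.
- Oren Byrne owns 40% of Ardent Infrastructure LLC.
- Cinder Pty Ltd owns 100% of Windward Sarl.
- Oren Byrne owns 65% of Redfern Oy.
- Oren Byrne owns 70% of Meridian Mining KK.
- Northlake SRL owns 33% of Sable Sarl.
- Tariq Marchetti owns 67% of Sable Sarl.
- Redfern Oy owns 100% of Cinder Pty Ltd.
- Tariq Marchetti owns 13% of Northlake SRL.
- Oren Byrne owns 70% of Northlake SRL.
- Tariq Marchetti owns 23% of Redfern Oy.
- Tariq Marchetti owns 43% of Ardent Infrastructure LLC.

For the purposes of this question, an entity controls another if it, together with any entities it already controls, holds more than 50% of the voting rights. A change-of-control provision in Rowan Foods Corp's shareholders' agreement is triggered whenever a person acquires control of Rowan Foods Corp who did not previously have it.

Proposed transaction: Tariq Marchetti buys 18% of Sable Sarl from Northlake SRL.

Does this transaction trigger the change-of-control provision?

The purchase adds only to Tariq's holdings (Northlake's stake shrinks), so Tariq is the only person who could newly come to control Rowan.
Tariq holds 67% of Sable, so Tariq controls Sable.
Neither Tariq nor any entity Tariq controls holds any voting interest in Rowan.
So before the transaction, Tariq does not control Rowan.
After the purchase, Tariq's direct stake in Sable rises to 67% + 18% = 85%, and Northlake's stake falls to 15%.
Tariq holds 85% of Sable, so Tariq controls Sable.
After the transaction, neither Tariq nor any entity Tariq controls holds a voting interest in Rowan, so Tariq still does not control it.
No new person acquires control, so the clause is not triggered.

No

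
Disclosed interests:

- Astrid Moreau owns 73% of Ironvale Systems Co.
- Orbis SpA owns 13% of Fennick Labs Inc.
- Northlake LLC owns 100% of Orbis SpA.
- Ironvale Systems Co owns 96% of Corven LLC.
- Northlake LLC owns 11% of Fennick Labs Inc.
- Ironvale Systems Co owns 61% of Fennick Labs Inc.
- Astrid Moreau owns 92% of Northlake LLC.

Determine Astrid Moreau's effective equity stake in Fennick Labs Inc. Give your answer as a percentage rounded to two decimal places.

Astrid reaches Fennick along 3 paths.
Via Ironvale: 73% × 61% = 44.53%.
Via Northlake: 92% × 11% = 10.12%.
Via Northlake → Orbis: 92% × 100% × 13% = 11.96%.
Total: 44.53% + 10.12% + 11.96% = 66.61%.

66.61%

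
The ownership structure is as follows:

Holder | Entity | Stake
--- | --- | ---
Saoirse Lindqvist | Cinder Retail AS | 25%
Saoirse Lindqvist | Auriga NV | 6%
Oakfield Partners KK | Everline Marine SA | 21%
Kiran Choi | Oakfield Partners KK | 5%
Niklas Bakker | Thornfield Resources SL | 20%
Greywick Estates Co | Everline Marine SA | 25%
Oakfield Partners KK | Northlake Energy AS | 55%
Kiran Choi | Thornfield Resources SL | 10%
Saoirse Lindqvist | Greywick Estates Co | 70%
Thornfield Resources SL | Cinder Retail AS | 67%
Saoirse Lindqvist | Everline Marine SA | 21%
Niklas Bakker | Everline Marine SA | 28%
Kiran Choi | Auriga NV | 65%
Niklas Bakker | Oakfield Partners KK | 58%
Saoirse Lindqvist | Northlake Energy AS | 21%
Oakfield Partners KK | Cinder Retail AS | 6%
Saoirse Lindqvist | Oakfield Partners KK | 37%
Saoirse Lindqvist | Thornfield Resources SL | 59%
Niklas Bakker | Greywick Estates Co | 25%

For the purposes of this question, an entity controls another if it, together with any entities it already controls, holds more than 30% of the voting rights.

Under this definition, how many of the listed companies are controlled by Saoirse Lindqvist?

6

Saoirse holds 59% of Thornfield, so Saoirse controls Thornfield.
Saoirse holds 37% of Oakfield, so Saoirse controls Oakfield.
Saoirse and Oakfield and Thornfield together hold 25% + 6% + 67% = 98% of Cinder, so Saoirse controls Cinder.
Saoirse holds 70% of Greywick, so Saoirse controls Greywick.
Greywick and Saoirse and Oakfield together hold 25% + 21% + 21% = 67% of Everline, so Saoirse controls Everline.
Oakfield and Saoirse together hold 55% + 21% = 76% of Northlake, so Saoirse controls Northlake.
No other company's threshold is met.
Saoirse controls 6 companies.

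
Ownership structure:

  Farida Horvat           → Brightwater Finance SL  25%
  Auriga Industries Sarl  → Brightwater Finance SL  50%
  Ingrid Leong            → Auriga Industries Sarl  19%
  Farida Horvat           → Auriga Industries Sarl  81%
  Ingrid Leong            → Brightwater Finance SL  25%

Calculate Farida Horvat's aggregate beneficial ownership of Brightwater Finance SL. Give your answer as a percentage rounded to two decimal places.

65.50%

Farida reaches Brightwater along 2 paths.
Direct stake: 25% = 25%.
Via Auriga: 81% × 50% = 40.5%.
Total: 25% + 40.5% = 65.5%.
Rounded: 65.50%.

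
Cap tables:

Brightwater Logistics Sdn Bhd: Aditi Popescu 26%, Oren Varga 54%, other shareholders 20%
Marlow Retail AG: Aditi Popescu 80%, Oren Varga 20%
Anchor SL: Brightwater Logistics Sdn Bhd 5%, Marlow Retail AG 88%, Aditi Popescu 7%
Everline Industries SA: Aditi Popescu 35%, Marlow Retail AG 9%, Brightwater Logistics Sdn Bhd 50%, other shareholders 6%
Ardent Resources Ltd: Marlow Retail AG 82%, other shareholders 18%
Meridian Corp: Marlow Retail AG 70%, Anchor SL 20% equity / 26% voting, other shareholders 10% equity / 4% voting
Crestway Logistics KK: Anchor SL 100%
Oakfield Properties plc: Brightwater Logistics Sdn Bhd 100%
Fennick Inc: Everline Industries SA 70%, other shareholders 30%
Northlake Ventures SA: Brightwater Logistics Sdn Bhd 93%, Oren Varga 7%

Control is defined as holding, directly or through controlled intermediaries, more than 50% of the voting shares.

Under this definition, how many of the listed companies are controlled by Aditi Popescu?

Aditi holds 80% of Marlow, so Aditi controls Marlow.
Marlow and Aditi together hold 88% + 7% = 95% of Anchor, so Aditi controls Anchor.
Marlow holds 82% of Ardent, so Aditi controls Ardent.
Marlow and Anchor together hold 70% + 26% = 96% of Meridian, so Aditi controls Meridian.
Anchor holds 100% of Crestway, so Aditi controls Crestway.
No other company's threshold is met.
Aditi controls 5 companies.

5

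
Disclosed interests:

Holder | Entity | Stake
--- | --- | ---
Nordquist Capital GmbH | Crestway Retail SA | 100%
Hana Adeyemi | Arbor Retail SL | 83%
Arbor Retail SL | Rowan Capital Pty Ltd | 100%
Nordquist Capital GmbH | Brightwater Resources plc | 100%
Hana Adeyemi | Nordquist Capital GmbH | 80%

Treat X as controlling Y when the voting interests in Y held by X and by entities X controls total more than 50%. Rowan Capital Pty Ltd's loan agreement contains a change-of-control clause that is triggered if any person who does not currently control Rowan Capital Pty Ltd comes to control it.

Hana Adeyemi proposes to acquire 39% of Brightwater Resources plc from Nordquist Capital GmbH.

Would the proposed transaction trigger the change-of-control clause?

No

The purchase adds only to Hana's holdings (Nordquist's stake shrinks), so Hana is the only person who could newly come to control Rowan.
Hana holds 83% of Arbor, so Hana controls Arbor.
Arbor holds 100% of Rowan, so Hana controls Rowan.
So Hana already controls Rowan before the transaction.
After the purchase, Hana holds 39% of Brightwater directly, and Nordquist's stake falls to 61%.
Hana controlled Rowan already, so this is not a new person acquiring control; every other person's position is unchanged or reduced.
No new person acquires control, so the clause is not triggered.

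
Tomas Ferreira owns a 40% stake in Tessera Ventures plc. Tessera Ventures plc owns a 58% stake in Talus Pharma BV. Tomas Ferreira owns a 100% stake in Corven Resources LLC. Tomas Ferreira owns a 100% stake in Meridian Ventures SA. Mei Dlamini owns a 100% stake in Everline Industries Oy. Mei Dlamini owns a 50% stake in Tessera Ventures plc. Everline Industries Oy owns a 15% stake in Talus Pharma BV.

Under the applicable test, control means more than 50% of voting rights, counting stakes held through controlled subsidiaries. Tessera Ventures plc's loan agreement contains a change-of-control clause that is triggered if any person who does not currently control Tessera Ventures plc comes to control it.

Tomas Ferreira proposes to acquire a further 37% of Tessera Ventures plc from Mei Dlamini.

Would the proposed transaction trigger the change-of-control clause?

The purchase adds only to Tomas's holdings (Mei's stake shrinks), so Tomas is the only person who could newly come to control Tessera.
Tomas holds 100% of Meridian, so Tomas controls Meridian.
Tomas holds 100% of Corven, so Tomas controls Corven.
In Tessera, Tomas's side holds only 40%, not > 50%.
So before the transaction, Tomas does not control Tessera.
After the purchase, Tomas's direct stake in Tessera rises to 40% + 37% = 77%, and Mei's stake falls to 13%.
Tomas holds 77% of Tessera, so Tomas controls Tessera.
Tomas did not control Tessera before and does after, so the clause is triggered.

Yes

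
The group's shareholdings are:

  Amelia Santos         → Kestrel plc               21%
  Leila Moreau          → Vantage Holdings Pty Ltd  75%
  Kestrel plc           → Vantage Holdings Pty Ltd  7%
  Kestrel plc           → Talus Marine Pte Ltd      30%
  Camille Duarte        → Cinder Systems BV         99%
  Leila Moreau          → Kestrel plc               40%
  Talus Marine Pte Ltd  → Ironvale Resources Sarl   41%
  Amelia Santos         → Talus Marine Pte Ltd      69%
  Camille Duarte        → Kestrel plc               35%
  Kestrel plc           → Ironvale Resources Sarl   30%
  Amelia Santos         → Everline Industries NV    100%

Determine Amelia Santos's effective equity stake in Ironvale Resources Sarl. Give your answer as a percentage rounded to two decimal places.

Amelia reaches Ironvale along 3 paths.
Via Talus: 69% × 41% = 28.29%.
Via Kestrel → Talus: 21% × 30% × 41% = 2.583%.
Via Kestrel: 21% × 30% = 6.3%.
Total: 28.29% + 2.583% + 6.3% = 37.173%.
Rounded: 37.17%.

37.17%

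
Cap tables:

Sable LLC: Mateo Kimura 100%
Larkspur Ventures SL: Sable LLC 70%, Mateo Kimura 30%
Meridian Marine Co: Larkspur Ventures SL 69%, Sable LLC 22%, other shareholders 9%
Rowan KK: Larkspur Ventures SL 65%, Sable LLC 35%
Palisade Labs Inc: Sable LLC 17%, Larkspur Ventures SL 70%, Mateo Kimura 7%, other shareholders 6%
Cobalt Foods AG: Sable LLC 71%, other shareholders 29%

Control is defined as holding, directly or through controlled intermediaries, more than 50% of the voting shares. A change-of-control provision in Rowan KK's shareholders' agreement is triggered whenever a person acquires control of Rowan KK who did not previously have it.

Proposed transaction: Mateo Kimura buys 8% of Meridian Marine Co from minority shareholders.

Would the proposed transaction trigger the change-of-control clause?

The purchase changes only Mateo's holdings, so Mateo is the only person who could newly come to control Rowan.
Mateo holds 100% of Sable, so Mateo controls Sable.
Sable and Mateo together hold 70% + 30% = 100% of Larkspur, so Mateo controls Larkspur.
Larkspur and Sable together hold 65% + 35% = 100% of Rowan, so Mateo controls Rowan.
So Mateo already controls Rowan before the transaction.
After the purchase, Mateo holds 8% of Meridian directly.
Mateo controlled Rowan already, so this is not a new person acquiring control; every other person's position is unchanged or reduced.
No new person acquires control, so the clause is not triggered.

No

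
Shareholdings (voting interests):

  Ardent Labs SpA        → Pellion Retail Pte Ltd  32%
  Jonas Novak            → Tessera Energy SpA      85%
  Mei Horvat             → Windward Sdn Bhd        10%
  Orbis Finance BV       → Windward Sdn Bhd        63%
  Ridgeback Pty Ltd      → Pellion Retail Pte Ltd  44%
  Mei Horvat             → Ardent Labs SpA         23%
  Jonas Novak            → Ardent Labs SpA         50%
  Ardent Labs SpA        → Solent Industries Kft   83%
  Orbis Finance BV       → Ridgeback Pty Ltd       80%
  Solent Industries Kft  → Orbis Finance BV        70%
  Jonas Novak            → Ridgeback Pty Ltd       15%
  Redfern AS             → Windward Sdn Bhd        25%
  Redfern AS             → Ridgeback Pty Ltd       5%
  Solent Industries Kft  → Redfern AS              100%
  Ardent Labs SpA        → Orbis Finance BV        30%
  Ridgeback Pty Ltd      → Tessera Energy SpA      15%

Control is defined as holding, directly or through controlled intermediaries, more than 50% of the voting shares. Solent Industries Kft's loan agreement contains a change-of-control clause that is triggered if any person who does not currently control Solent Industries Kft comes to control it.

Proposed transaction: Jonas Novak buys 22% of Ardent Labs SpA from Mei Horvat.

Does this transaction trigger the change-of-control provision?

Yes

The purchase adds only to Jonas's holdings (Mei's stake shrinks), so Jonas is the only person who could newly come to control Solent.
Jonas holds 85% of Tessera, so Jonas controls Tessera.
Neither Jonas nor any entity Jonas controls holds any voting interest in Solent.
So before the transaction, Jonas does not control Solent.
After the purchase, Jonas's direct stake in Ardent rises to 50% + 22% = 72%, and Mei's stake falls to 1%.
Jonas holds 72% of Ardent, so Jonas controls Ardent.
Ardent holds 83% of Solent, so Jonas controls Solent.
Jonas did not control Solent before and does after, so the clause is triggered.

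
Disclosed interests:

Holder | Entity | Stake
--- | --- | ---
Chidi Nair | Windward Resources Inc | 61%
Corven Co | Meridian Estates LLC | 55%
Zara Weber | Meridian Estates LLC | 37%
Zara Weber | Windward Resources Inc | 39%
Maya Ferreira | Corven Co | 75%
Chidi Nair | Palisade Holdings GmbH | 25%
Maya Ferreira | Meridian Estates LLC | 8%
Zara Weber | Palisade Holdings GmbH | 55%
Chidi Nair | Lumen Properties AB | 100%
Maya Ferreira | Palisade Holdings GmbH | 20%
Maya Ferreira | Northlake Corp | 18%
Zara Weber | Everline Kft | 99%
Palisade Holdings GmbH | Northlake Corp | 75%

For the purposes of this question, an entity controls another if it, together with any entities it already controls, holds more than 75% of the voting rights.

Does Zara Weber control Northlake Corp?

No

Zara holds 99% of Everline, so Zara controls Everline.
Neither Zara nor any entity Zara controls holds any voting interest in Northlake.
So Zara does not control Northlake.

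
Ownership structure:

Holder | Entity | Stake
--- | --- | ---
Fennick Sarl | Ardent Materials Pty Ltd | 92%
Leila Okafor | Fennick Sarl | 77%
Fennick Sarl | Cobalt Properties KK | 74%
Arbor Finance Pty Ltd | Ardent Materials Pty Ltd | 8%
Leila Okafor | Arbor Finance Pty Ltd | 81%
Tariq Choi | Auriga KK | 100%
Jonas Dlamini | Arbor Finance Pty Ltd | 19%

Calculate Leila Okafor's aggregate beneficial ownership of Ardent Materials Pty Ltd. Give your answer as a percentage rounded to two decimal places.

Leila reaches Ardent along 2 paths.
Via Arbor: 81% × 8% = 6.48%.
Via Fennick: 77% × 92% = 70.84%.
Total: 6.48% + 70.84% = 77.32%.

77.32%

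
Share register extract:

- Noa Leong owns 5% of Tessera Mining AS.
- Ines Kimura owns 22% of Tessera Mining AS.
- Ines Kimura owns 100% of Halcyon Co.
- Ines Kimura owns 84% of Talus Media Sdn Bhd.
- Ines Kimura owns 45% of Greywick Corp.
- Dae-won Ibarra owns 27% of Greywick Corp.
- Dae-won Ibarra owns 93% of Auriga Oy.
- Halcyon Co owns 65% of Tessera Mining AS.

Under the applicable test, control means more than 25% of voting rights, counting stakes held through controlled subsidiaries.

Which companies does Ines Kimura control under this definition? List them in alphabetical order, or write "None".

Greywick Corp, Halcyon Co, Talus Media Sdn Bhd, Tessera Mining AS

Ines holds 45% of Greywick, so Ines controls Greywick.
Ines holds 100% of Halcyon, so Ines controls Halcyon.
Ines and Halcyon together hold 22% + 65% = 87% of Tessera, so Ines controls Tessera.
Ines holds 84% of Talus, so Ines controls Talus.
No other company's threshold is met.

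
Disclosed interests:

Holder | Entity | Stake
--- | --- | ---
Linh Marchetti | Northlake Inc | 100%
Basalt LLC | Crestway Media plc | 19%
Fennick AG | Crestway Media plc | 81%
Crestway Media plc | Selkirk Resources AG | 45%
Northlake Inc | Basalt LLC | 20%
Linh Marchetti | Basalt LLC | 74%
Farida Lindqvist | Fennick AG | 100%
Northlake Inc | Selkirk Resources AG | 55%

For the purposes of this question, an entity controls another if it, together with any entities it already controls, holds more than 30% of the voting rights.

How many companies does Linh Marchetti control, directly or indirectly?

Linh holds 100% of Northlake, so Linh controls Northlake.
Northlake and Linh together hold 20% + 74% = 94% of Basalt, so Linh controls Basalt.
Northlake holds 55% of Selkirk, so Linh controls Selkirk.
No other company's threshold is met.
Linh controls 3 companies.

3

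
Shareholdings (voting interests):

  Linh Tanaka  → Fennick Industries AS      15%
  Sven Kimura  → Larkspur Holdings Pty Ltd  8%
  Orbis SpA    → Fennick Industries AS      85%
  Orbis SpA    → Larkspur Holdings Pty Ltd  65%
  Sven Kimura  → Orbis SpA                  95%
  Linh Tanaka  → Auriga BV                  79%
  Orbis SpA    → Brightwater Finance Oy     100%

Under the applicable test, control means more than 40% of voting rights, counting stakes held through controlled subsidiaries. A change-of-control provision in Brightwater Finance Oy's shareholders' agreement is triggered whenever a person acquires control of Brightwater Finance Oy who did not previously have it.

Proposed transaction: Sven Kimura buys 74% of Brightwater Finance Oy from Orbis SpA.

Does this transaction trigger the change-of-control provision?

No

The purchase adds only to Sven's holdings (Orbis's stake shrinks), so Sven is the only person who could newly come to control Brightwater.
Sven holds 95% of Orbis, so Sven controls Orbis.
Orbis holds 100% of Brightwater, so Sven controls Brightwater.
So Sven already controls Brightwater before the transaction.
After the purchase, Sven holds 74% of Brightwater directly, and Orbis's stake falls to 26%.
Sven controlled Brightwater already, so this is not a new person acquiring control; every other person's position is unchanged or reduced.
No new person acquires control, so the clause is not triggered.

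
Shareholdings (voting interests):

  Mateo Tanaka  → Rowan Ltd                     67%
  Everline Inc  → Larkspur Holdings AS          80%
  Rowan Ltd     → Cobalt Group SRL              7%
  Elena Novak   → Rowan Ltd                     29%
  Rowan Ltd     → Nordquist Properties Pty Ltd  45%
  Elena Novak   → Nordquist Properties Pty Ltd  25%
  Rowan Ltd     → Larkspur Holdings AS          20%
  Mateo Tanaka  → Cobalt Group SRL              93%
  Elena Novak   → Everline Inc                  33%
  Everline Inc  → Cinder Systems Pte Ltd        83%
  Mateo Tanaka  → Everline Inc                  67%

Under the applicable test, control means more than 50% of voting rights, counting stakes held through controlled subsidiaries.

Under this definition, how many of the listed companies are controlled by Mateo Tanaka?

Mateo holds 67% of Everline, so Mateo controls Everline.
Mateo holds 67% of Rowan, so Mateo controls Rowan.
Mateo and Rowan together hold 93% + 7% = 100% of Cobalt, so Mateo controls Cobalt.
Everline and Rowan together hold 80% + 20% = 100% of Larkspur, so Mateo controls Larkspur.
Everline holds 83% of Cinder, so Mateo controls Cinder.
No other company's threshold is met.
Mateo controls 5 companies.

5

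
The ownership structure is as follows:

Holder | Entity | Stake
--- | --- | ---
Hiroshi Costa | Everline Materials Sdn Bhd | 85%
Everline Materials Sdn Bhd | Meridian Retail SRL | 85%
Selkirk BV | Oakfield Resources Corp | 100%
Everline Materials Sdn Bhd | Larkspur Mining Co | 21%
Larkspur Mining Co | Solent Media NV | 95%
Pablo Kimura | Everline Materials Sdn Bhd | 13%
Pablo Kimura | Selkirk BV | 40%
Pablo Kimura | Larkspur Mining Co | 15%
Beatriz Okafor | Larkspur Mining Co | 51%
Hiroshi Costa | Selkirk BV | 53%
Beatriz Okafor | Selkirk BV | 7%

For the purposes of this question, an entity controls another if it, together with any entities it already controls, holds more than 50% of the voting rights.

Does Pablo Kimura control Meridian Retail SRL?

Pablo's largest direct stake is 40% in Selkirk, which does not meet the threshold, so Pablo controls no company.
Neither Pablo nor any entity Pablo controls holds any voting interest in Meridian.
So Pablo does not control Meridian.

No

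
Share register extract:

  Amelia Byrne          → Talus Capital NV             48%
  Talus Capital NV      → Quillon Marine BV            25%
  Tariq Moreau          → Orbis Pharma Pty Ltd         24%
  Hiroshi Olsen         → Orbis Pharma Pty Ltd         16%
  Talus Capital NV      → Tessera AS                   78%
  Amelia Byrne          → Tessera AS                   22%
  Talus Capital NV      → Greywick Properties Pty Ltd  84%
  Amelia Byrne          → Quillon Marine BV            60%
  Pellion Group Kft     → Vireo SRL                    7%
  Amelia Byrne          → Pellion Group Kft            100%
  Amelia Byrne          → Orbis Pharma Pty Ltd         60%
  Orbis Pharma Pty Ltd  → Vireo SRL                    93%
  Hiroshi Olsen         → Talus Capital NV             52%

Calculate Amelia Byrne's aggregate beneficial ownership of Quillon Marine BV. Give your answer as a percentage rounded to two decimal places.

72.00%

Amelia reaches Quillon along 2 paths.
Direct stake: 60% = 60%.
Via Talus: 48% × 25% = 12%.
Total: 60% + 12% = 72%.
Rounded: 72.00%.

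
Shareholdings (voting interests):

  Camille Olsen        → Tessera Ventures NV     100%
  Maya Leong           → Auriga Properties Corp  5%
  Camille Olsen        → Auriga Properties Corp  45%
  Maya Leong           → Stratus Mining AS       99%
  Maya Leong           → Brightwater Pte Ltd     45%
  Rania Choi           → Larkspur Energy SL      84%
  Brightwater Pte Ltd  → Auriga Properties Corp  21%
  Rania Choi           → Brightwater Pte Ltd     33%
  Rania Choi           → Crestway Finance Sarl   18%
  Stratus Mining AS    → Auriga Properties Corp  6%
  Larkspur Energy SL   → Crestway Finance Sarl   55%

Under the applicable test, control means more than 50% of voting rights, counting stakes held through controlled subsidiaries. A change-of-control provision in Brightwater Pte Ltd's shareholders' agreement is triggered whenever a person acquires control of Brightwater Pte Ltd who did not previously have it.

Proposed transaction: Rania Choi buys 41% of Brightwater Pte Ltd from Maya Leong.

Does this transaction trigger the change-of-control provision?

Yes

The purchase adds only to Rania's holdings (Maya's stake shrinks), so Rania is the only person who could newly come to control Brightwater.
Rania holds 84% of Larkspur, so Rania controls Larkspur.
Larkspur and Rania together hold 55% + 18% = 73% of Crestway, so Rania controls Crestway.
In Brightwater, Rania's side holds only 33%, not > 50%.
So before the transaction, Rania does not control Brightwater.
After the purchase, Rania's direct stake in Brightwater rises to 33% + 41% = 74%, and Maya's stake falls to 4%.
Rania holds 74% of Brightwater, so Rania controls Brightwater.
Rania did not control Brightwater before and does after, so the clause is triggered.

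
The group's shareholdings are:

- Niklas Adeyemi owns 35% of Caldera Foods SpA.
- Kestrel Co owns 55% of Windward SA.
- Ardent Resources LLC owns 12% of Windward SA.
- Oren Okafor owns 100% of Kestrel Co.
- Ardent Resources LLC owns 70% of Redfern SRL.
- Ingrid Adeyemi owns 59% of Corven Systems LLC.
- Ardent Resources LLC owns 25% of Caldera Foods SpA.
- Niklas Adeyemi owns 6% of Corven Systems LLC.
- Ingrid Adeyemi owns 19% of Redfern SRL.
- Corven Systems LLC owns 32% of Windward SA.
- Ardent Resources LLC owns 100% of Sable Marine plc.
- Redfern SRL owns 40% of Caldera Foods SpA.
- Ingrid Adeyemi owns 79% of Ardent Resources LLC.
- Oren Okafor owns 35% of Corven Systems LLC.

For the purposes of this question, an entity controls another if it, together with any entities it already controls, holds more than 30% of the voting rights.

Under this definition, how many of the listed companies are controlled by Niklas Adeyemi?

1

Niklas holds 35% of Caldera, so Niklas controls Caldera.
No other company's threshold is met.
Niklas controls 1 company.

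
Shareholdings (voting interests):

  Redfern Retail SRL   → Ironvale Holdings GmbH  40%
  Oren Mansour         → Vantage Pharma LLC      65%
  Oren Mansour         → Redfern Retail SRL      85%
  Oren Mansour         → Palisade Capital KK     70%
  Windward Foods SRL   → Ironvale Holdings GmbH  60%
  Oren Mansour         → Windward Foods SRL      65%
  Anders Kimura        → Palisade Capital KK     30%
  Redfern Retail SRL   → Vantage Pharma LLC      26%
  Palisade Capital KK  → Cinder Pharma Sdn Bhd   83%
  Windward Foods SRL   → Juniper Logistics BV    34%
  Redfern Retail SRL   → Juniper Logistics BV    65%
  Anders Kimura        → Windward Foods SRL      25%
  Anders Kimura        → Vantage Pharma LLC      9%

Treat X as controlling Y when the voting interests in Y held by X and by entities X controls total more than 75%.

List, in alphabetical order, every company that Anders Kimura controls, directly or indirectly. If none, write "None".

Anders's largest direct stake is 30% in Palisade, which does not meet the threshold.

None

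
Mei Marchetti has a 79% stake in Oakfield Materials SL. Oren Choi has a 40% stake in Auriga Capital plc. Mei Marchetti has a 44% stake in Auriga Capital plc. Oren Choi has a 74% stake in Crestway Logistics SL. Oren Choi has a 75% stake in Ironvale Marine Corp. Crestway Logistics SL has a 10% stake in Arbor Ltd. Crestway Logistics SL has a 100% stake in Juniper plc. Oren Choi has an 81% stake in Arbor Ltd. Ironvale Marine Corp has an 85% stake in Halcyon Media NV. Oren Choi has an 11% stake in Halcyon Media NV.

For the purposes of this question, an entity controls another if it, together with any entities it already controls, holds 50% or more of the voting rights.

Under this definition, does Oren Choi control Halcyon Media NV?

Oren holds 75% of Ironvale, so Oren controls Ironvale.
Ironvale and Oren together hold 85% + 11% = 96% of Halcyon, so Oren controls Halcyon.

Yes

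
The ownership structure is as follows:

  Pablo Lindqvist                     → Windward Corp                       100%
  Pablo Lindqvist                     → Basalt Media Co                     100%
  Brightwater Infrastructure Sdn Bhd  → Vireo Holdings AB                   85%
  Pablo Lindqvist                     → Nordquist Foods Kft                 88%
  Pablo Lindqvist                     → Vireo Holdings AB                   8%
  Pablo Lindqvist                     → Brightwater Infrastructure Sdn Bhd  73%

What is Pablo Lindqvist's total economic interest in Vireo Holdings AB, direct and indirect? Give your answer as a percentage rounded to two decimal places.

70.05%

Pablo reaches Vireo along 2 paths.
Direct stake: 8% = 8%.
Via Brightwater: 73% × 85% = 62.05%.
Total: 8% + 62.05% = 70.05%.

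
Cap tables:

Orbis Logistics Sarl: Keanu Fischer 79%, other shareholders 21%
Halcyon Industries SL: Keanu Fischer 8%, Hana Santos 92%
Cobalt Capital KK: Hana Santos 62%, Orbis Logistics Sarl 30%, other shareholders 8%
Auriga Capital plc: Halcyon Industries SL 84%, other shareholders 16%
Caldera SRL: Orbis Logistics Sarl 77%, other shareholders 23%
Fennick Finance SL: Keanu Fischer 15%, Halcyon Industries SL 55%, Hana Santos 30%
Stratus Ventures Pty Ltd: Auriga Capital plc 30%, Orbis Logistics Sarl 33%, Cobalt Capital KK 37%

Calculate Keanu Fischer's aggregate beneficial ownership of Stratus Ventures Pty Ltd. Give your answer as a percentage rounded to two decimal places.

Keanu reaches Stratus along 3 paths.
Via Halcyon → Auriga: 8% × 84% × 30% = 2.016%.
Via Orbis: 79% × 33% = 26.07%.
Via Orbis → Cobalt: 79% × 30% × 37% = 8.769%.
Total: 2.016% + 26.07% + 8.769% = 36.855%.
Rounded: 36.86%.

36.86%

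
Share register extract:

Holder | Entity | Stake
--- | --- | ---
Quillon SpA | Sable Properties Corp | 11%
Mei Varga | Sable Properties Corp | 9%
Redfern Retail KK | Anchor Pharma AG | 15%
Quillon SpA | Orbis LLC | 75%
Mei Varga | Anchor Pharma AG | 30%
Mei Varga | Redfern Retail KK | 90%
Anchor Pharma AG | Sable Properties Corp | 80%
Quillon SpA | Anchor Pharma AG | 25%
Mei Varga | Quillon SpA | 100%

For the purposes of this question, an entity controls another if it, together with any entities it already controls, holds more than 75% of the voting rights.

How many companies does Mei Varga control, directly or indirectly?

2

Mei holds 100% of Quillon, so Mei controls Quillon.
Mei holds 90% of Redfern, so Mei controls Redfern.
No other company's threshold is met.
Mei controls 2 companies.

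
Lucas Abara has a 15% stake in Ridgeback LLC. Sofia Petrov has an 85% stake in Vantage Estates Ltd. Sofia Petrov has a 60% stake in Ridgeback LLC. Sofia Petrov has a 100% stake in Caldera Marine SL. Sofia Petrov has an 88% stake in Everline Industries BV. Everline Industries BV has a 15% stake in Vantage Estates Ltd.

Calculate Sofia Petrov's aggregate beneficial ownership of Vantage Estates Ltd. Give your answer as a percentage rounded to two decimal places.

Sofia reaches Vantage along 2 paths.
Via Everline: 88% × 15% = 13.2%.
Direct stake: 85% = 85%.
Total: 13.2% + 85% = 98.2%.
Rounded: 98.20%.

98.20%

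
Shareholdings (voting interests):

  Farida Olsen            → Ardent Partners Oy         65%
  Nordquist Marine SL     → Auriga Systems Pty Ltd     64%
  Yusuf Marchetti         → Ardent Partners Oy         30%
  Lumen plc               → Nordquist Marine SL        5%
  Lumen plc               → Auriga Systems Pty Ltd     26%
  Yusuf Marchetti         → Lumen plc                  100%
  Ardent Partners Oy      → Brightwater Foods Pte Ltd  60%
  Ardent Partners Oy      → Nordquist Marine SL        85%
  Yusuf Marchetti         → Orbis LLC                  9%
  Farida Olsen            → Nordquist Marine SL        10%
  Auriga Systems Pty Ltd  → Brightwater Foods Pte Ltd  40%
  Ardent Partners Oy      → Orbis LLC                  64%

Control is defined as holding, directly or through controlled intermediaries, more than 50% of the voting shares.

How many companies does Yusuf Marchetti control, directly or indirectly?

Yusuf holds 100% of Lumen, so Yusuf controls Lumen.
No other company's threshold is met.
Yusuf controls 1 company.

1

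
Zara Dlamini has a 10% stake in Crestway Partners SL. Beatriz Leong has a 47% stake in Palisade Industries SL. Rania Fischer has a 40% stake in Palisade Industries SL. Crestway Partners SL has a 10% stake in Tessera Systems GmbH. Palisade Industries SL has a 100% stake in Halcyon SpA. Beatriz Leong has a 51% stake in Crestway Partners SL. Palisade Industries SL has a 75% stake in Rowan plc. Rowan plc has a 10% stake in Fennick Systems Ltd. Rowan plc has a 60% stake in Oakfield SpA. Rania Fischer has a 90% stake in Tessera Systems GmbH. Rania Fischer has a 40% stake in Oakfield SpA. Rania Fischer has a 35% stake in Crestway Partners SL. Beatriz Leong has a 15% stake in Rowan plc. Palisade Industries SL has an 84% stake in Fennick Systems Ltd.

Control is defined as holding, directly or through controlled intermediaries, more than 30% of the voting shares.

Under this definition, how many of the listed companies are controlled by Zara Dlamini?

Zara's largest direct stake is 10% in Crestway, which does not meet the threshold.
Zara controls 0 companies.

0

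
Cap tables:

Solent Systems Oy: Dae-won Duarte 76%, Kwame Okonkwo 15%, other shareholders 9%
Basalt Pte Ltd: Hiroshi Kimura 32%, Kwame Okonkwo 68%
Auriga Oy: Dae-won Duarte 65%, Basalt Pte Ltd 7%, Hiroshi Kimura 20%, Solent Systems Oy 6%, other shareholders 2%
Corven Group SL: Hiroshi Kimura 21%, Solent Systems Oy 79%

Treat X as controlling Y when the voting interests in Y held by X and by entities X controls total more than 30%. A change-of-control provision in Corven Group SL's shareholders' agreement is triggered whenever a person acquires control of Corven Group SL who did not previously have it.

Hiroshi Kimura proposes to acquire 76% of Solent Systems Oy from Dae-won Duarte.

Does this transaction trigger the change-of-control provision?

Yes

The purchase adds only to Hiroshi's holdings (Dae-won's stake shrinks), so Hiroshi is the only person who could newly come to control Corven.
Hiroshi holds 32% of Basalt, so Hiroshi controls Basalt.
In Corven, Hiroshi's side holds only 21%, not > 30%.
So before the transaction, Hiroshi does not control Corven.
After the purchase, Hiroshi holds 76% of Solent directly, and Dae-won's stake falls to 0%.
Hiroshi holds 76% of Solent, so Hiroshi controls Solent.
Hiroshi and Solent together hold 21% + 79% = 100% of Corven, so Hiroshi controls Corven.
Hiroshi did not control Corven before and does after, so the clause is triggered.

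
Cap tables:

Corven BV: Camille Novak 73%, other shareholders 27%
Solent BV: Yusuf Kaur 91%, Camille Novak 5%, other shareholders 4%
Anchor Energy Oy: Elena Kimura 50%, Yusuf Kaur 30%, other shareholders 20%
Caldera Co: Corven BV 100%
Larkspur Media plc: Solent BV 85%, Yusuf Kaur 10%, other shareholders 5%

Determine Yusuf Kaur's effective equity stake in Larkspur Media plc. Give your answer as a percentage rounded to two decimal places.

Yusuf reaches Larkspur along 2 paths.
Via Solent: 91% × 85% = 77.35%.
Direct stake: 10% = 10%.
Total: 77.35% + 10% = 87.35%.

87.35%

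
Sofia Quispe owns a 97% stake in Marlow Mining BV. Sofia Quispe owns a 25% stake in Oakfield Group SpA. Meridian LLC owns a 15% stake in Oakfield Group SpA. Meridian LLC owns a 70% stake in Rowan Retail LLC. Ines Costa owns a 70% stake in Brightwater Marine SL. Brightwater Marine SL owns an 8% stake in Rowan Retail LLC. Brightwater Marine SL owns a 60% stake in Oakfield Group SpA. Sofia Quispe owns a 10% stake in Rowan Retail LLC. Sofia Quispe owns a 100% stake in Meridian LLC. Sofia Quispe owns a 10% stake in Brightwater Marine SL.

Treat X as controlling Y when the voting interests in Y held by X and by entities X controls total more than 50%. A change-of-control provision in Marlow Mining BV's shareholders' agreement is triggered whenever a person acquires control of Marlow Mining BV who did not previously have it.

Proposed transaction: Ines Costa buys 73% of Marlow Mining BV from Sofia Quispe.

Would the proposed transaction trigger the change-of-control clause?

Yes

The purchase adds only to Ines's holdings (Sofia's stake shrinks), so Ines is the only person who could newly come to control Marlow.
Ines holds 70% of Brightwater, so Ines controls Brightwater.
Brightwater holds 60% of Oakfield, so Ines controls Oakfield.
Neither Ines nor any entity Ines controls holds any voting interest in Marlow.
So before the transaction, Ines does not control Marlow.
After the purchase, Ines holds 73% of Marlow directly, and Sofia's stake falls to 24%.
Ines holds 73% of Marlow, so Ines controls Marlow.
Ines did not control Marlow before and does after, so the clause is triggered.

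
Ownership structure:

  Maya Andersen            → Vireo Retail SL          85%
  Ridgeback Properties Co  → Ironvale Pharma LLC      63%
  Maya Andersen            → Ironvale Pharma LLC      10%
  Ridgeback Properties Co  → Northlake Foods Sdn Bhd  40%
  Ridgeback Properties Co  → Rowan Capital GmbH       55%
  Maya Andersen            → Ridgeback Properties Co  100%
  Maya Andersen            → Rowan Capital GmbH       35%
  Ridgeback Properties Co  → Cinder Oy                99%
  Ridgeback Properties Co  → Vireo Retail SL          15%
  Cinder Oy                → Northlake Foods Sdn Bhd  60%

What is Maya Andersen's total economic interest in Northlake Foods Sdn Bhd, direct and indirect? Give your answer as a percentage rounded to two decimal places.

99.40%

Maya reaches Northlake along 2 paths.
Via Ridgeback: 100% × 40% = 40%.
Via Ridgeback → Cinder: 100% × 99% × 60% = 59.4%.
Total: 40% + 59.4% = 99.4%.
Rounded: 99.40%.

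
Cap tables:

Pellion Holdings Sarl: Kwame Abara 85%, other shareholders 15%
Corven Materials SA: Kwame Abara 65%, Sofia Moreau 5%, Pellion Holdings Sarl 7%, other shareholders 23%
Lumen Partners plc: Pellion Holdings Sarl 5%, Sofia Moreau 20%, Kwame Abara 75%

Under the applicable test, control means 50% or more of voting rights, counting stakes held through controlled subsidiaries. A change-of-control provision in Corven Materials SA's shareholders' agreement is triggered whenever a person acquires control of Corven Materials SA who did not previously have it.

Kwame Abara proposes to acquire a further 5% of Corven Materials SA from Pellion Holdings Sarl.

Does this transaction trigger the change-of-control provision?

No

The purchase adds only to Kwame's holdings (Pellion's stake shrinks), so Kwame is the only person who could newly come to control Corven.
Kwame holds 85% of Pellion, so Kwame controls Pellion.
Kwame and Pellion together hold 65% + 7% = 72% of Corven, so Kwame controls Corven.
So Kwame already controls Corven before the transaction.
After the purchase, Kwame's direct stake in Corven rises to 65% + 5% = 70%, and Pellion's stake falls to 2%.
Kwame controlled Corven already, so this is not a new person acquiring control; every other person's position is unchanged or reduced.
No new person acquires control, so the clause is not triggered.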